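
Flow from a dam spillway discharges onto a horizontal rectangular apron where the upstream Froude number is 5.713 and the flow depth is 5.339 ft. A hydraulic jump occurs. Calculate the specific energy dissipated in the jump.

Fr₁ = 5.713 (given).
Sequent-depth ratio: y₂/y₁ = ½[√(1 + 8Fr₁²) − 1] = ½[√262.11 − 1] = 7.595.
y₂ = 7.595 × 5.339 = 40.55 ft.
Head loss: ΔE = (y₂ − y₁)³/(4y₁y₂) = (40.55 − 5.339)³/(4×5.339×40.55) = 43651/866.0 = 50.41 ft.

ΔE = 50.41 ft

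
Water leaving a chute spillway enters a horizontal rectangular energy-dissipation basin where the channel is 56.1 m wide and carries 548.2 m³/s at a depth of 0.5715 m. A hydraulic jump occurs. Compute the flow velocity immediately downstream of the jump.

V₂ = 1.758 m/s

q = Q/b = 548.2/56.1 = 9.772 m²/s; V₁ = q/y₁ = 17.10 m/s. Fr₁ = V₁/√(g·y₁) = 7.221.
By Bélanger, y₂/y₁ = ½[√(1 + 8Fr₁²) − 1] = ½[√418.18 − 1] = 9.725.
y₂ = 9.725 × 0.5715 = 5.558 m.
V₂ = q/y₂ = 9.772/5.558 = 1.758 m/s.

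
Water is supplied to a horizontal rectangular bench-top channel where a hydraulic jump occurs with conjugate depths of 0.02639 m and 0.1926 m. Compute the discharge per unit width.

For a rectangular channel the momentum equation gives q² = ½·g·y₁·y₂·(y₁ + y₂) = ½×9.81×0.02639×0.1926×0.2190 = 0.005460.
q = √0.005460 = 0.07389 m²/s.

q = 0.07389 m²/s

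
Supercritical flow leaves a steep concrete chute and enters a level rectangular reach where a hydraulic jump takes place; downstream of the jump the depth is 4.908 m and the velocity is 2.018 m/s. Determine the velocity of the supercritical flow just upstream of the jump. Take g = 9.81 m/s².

Fr₂ = V₂/√(g·y₂) = 2.018/√(9.81×4.908) = 0.2908.
The Bélanger relation is symmetric: y₁/y₂ = ½[√(1 + 8Fr₂²) − 1] = ½[√1.6766 − 1] = 0.1474.
y₁ = 0.1474 × 4.908 = 0.7236 m.
V₁ = q/y₁ = 9.904/0.7236 = 13.69 m/s.

V₁ = 13.69 m/s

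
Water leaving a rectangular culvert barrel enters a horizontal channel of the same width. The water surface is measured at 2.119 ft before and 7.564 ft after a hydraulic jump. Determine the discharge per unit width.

For a rectangular channel the momentum equation gives q² = ½·g·y₁·y₂·(y₁ + y₂) = ½×32.2×2.119×7.564×9.683 = 2499.
q = √2499 = 49.99 ft²/s.

q = 49.99 ft²/s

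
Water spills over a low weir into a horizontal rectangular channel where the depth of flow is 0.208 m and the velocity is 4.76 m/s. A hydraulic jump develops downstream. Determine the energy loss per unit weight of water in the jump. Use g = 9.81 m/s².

Fr₁ = V₁/√(g·y₁) = 4.76/√(9.81×0.208) = 3.33.
By Bélanger, y₂/y₁ = ½[√(1 + 8Fr₁²) − 1] = ½[√89.83 − 1] = 4.24.
y₂ = 4.24 × 0.208 = 0.882 m.
q = V₁·y₁ = 4.76 × 0.208 = 0.990 m²/s. V₂ = q/y₂ = 0.990/0.882 = 1.12 m/s. E₁ = y₁ + V₁²/2g = 1.36 m; E₂ = y₂ + V₂²/2g = 0.946 m. ΔE = E₁ − E₂ = 0.417 m.

ΔE = 0.417 m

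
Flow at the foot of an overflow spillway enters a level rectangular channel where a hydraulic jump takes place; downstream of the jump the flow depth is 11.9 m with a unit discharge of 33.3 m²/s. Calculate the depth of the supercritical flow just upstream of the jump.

V₂ = q/y₂ = 33.3/11.9 = 2.80 m/s; Fr₂ = V₂/√(g·y₂) = 0.259.
Since the conjugate-depth ratio holds either way, y₁/y₂ = ½[√(1 + 8Fr₂²) − 1] = ½[√1.537 − 1] = 0.120.
y₁ = 0.120 × 11.9 = 1.43 m.

y₁ = 1.43 m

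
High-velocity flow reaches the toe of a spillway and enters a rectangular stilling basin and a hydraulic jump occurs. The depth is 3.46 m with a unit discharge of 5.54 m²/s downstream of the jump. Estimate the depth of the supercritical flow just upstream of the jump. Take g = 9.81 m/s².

V₂ = q/y₂ = 5.54/3.46 = 1.60 m/s; Fr₂ = V₂/√(g·y₂) = 0.275.
Since the conjugate-depth ratio holds either way, y₁/y₂ = ½[√(1 + 8Fr₂²) − 1] = ½[√1.604 − 1] = 0.133.
y₁ = 0.133 × 3.46 = 0.461 m.

y₁ = 0.461 m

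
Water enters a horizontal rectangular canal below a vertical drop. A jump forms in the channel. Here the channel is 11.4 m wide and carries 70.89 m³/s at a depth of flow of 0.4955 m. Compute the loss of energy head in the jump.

q = Q/b = 70.89/11.4 = 6.218 m²/s; V₁ = q/y₁ = 12.55 m/s. Fr₁ = V₁/√(g·y₁) = 5.692.
By Bélanger, y₂/y₁ = ½[√(1 + 8Fr₁²) − 1] = ½[√260.21 − 1] = 7.565.
y₂ = 7.565 × 0.4955 = 3.749 m.
Head loss: ΔE = (y₂ − y₁)³/(4y₁y₂) = (3.749 − 0.4955)³/(4×0.4955×3.749) = 34.43/7.430 = 4.634 m.

ΔE = 4.634 m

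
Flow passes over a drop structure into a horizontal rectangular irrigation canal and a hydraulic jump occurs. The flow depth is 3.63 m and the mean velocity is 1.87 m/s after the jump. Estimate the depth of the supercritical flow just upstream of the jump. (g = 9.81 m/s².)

y₁ = 0.610 m

Fr₂ = V₂/√(g·y₂) = 1.87/√(9.81×3.63) = 0.313.
Since the conjugate-depth ratio holds either way, y₁/y₂ = ½[√(1 + 8Fr₂²) − 1] = ½[√1.786 − 1] = 0.168.
y₁ = 0.168 × 3.63 = 0.610 m.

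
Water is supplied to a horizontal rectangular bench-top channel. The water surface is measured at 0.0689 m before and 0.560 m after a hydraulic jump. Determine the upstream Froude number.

Fr₁ = 6.09

For a rectangular channel the momentum equation gives q² = ½·g·y₁·y₂·(y₁ + y₂) = ½×9.81×0.0689×0.560×0.629 = 0.119.
q = √0.119 = 0.345 m²/s.
V₁ = q/y₁ = 5.01 m/s; Fr₁ = V₁/√(g·y₁) = 6.09.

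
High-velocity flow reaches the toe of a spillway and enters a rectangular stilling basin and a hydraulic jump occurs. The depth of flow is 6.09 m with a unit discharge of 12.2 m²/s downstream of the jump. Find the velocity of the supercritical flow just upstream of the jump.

V₂ = q/y₂ = 12.2/6.09 = 2.00 m/s; Fr₂ = V₂/√(g·y₂) = 0.259.
Since the conjugate-depth ratio holds either way, y₁/y₂ = ½[√(1 + 8Fr₂²) − 1] = ½[√1.537 − 1] = 0.120.
y₁ = 0.120 × 6.09 = 0.731 m.
V₁ = q/y₁ = 12.2/0.731 = 16.7 m/s.

V₁ = 16.7 m/s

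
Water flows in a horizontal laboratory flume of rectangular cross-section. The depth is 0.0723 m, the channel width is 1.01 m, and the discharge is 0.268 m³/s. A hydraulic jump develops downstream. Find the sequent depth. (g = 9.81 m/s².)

y₂ = 0.411 m

q = Q/b = 0.268/1.01 = 0.265 m²/s; V₁ = q/y₁ = 3.67 m/s. Fr₁ = V₁/√(g·y₁) = 4.36.
Bélanger equation: y₂/y₁ = ½[√(1 + 8Fr₁²) − 1] = ½[√152.9 − 1] = 5.68.
y₂ = 5.68 × 0.0723 = 0.411 m.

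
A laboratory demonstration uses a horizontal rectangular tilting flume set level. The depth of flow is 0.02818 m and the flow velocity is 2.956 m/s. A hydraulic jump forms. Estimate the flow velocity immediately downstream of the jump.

V₂ = 0.3959 m/s

Fr₁ = V₁/√(g·y₁) = 2.956/√(9.81×0.02818) = 5.622.
Conjugate-depth relation: y₂/y₁ = ½[√(1 + 8Fr₁²) − 1] = ½[√253.87 − 1] = 7.467.
y₂ = 7.467 × 0.02818 = 0.2104 m.
q = V₁·y₁ = 2.956 × 0.02818 = 0.08330 m²/s.
V₂ = q/y₂ = 0.08330/0.2104 = 0.3959 m/s.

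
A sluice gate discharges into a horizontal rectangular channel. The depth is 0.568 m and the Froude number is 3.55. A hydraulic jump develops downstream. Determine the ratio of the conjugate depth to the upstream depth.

Fr₁ = 3.55 (given).
By Bélanger, y₂/y₁ = ½[√(1 + 8Fr₁²) − 1] = ½[√101.8 − 1] = 4.55.

y₂/y₁ = 4.55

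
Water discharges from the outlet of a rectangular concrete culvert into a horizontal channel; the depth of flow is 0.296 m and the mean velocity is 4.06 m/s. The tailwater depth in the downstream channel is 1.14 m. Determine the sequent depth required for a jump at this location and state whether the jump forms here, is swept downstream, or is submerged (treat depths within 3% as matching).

Fr₁ = V₁/√(g·y₁) = 4.06/√(9.81×0.296) = 2.38.
Conjugate-depth relation: y₂/y₁ = ½[√(1 + 8Fr₁²) − 1] = ½[√46.41 − 1] = 2.91.
y₂ = 2.91 × 0.296 = 0.860 m.
Tailwater y_tw = 1.14 m: y_tw > y₂, so the jump is submerged.

y₂ = 0.860 m; the jump is submerged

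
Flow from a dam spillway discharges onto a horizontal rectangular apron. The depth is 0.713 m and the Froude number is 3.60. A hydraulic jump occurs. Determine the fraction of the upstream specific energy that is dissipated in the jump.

Fr₁ = 3.60 (given).
By Bélanger, y₂/y₁ = ½[√(1 + 8Fr₁²) − 1] = ½[√104.7 − 1] = 4.62.
y₂ = 4.62 × 0.713 = 3.29 m.
E₁ = y₁(1 + Fr₁²/2) = 0.713×(1 + 3.60²/2) = 5.33 m. ΔE = (y₂ − y₁)³/(4y₁y₂) = 1.83 m. ΔE/E₁ = 1.83/5.33 = 0.342.

ΔE/E₁ = 0.342 (34.2%)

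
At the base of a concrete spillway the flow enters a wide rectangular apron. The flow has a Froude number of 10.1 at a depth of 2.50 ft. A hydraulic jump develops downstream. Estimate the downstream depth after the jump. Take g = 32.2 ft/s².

Fr₁ = 10.1 (given).
Conjugate-depth relation: y₂/y₁ = ½[√(1 + 8Fr₁²) − 1] = ½[√817.1 − 1] = 13.8.
y₂ = 13.8 × 2.50 = 34.5 ft.

y₂ = 34.5 ft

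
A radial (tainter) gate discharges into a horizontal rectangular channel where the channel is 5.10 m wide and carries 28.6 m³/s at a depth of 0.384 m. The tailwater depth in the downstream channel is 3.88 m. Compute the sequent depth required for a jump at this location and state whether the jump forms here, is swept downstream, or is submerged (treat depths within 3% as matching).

y₂ = 3.90 m; the jump forms here

q = Q/b = 28.6/5.10 = 5.61 m²/s; V₁ = q/y₁ = 14.6 m/s. Fr₁ = V₁/√(g·y₁) = 7.52.
By Bélanger, y₂/y₁ = ½[√(1 + 8Fr₁²) − 1] = ½[√453.9 − 1] = 10.2.
y₂ = 10.2 × 0.384 = 3.90 m.
Tailwater y_tw = 3.88 m: y_tw ≈ y₂, so the jump forms here.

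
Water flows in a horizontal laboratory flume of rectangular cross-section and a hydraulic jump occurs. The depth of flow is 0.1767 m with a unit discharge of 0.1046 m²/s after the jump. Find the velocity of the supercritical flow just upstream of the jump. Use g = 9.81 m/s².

V₂ = q/y₂ = 0.1046/0.1767 = 0.5920 m/s; Fr₂ = V₂/√(g·y₂) = 0.4496.
Applying the sequent-depth relation in reverse, y₁/y₂ = ½[√(1 + 8Fr₂²) − 1] = ½[√2.6172 − 1] = 0.3089.
y₁ = 0.3089 × 0.1767 = 0.05458 m.
V₁ = q/y₁ = 0.1046/0.05458 = 1.916 m/s.

V₁ = 1.916 m/s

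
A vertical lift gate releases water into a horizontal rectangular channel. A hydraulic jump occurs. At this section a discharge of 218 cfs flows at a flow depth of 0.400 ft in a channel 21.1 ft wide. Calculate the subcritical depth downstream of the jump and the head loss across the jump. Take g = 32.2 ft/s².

y₂ = 3.88 ft; ΔE = 6.77 ft

q = Q/b = 218/21.1 = 10.3 ft²/s; V₁ = q/y₁ = 25.8 ft/s. Fr₁ = V₁/√(g·y₁) = 7.20.
By Bélanger, y₂/y₁ = ½[√(1 + 8Fr₁²) − 1] = ½[√415.4 − 1] = 9.69.
y₂ = 9.69 × 0.400 = 3.88 ft.
V₂ = q/y₂ = 10.3/3.88 = 2.67 ft/s. E₁ = y₁ + V₁²/2g = 10.8 ft; E₂ = y₂ + V₂²/2g = 3.99 ft. ΔE = E₁ − E₂ = 6.77 ft.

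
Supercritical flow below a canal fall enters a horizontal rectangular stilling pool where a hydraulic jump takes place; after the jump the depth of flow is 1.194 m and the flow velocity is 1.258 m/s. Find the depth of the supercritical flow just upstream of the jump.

Fr₂ = V₂/√(g·y₂) = 1.258/√(9.81×1.194) = 0.3676.
Applying the sequent-depth relation in reverse, y₁/y₂ = ½[√(1 + 8Fr₂²) − 1] = ½[√2.0809 − 1] = 0.2213.
y₁ = 0.2213 × 1.194 = 0.2642 m.

y₁ = 0.2642 m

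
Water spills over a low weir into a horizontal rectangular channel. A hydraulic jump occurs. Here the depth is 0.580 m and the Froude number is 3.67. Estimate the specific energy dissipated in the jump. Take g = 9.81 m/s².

ΔE = 1.58 m

Fr₁ = 3.67 (given).
Sequent-depth ratio: y₂/y₁ = ½[√(1 + 8Fr₁²) − 1] = ½[√108.8 − 1] = 4.71.
y₂ = 4.71 × 0.580 = 2.73 m.
Head loss: ΔE = (y₂ − y₁)³/(4y₁y₂) = (2.73 − 0.580)³/(4×0.580×2.73) = 10.00/6.34 = 1.58 m.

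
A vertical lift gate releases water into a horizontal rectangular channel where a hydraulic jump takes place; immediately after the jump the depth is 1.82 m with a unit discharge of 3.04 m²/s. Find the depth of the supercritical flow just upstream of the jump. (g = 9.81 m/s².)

V₂ = q/y₂ = 3.04/1.82 = 1.67 m/s; Fr₂ = V₂/√(g·y₂) = 0.395.
The Bélanger relation is symmetric: y₁/y₂ = ½[√(1 + 8Fr₂²) − 1] = ½[√2.250 − 1] = 0.250.
y₁ = 0.250 × 1.82 = 0.455 m.

y₁ = 0.455 m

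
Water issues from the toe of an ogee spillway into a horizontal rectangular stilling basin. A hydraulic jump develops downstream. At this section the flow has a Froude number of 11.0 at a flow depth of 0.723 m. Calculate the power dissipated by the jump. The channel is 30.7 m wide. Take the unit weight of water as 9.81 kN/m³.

Fr₁ = 11.0 (given).
Bélanger equation: y₂/y₁ = ½[√(1 + 8Fr₁²) − 1] = ½[√969.0 − 1] = 15.1.
y₂ = 15.1 × 0.723 = 10.9 m.
V₁ = Fr₁·√(g·y₁) = 11.0×√(9.81×0.723) = 29.3 m/s; q = V₁·y₁ = 21.2 m²/s. V₂ = q/y₂ = 21.2/10.9 = 1.94 m/s. E₁ = y₁ + V₁²/2g = 44.5 m; E₂ = y₂ + V₂²/2g = 11.1 m. ΔE = E₁ − E₂ = 33.4 m.
Q = q·b = 21.2 × 30.7 = 650 m³/s. P = γ·Q·ΔE = 9.81 × 650 × 33.4 = 212927 kW.

P = 212927 kW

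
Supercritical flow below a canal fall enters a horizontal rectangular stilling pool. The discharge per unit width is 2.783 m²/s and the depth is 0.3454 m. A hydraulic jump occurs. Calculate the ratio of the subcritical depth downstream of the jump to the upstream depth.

V₁ = q/y₁ = 2.783/0.3454 = 8.057 m/s. Fr₁ = V₁/√(g·y₁) = 8.057/√(9.81×0.3454) = 4.377.
By Bélanger, y₂/y₁ = ½[√(1 + 8Fr₁²) − 1] = ½[√154.28 − 1] = 5.710.

y₂/y₁ = 5.710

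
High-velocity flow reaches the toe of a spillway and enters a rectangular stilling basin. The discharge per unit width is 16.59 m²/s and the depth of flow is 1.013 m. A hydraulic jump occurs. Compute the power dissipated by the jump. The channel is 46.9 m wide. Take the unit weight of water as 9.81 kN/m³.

V₁ = q/y₁ = 16.59/1.013 = 16.38 m/s. Fr₁ = V₁/√(g·y₁) = 16.38/√(9.81×1.013) = 5.195.
From the momentum equation for a rectangular channel, y₂/y₁ = ½[√(1 + 8Fr₁²) − 1] = ½[√216.92 − 1] = 6.864.
y₂ = 6.864 × 1.013 = 6.953 m.
V₂ = q/y₂ = 16.59/6.953 = 2.386 m/s. E₁ = y₁ + V₁²/2g = 14.68 m; E₂ = y₂ + V₂²/2g = 7.243 m. ΔE = E₁ − E₂ = 7.440 m.
Q = q·b = 16.59 × 46.9 = 778.1 m³/s. P = γ·Q·ΔE = 9.81 × 778.1 × 7.440 = 56787 kW.

P = 56787 kW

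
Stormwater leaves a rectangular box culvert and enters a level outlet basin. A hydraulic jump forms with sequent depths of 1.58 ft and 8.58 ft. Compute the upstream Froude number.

Fr₁ = 4.18

For a rectangular channel the momentum equation gives q² = ½·g·y₁·y₂·(y₁ + y₂) = ½×32.2×1.58×8.58×10.2 = 2218.
q = √2218 = 47.1 ft²/s.
V₁ = q/y₁ = 29.8 ft/s; Fr₁ = V₁/√(g·y₁) = 4.18.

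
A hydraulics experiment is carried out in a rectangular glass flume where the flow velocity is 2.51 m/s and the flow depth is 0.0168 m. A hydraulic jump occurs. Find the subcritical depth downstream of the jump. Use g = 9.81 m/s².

Fr₁ = V₁/√(g·y₁) = 2.51/√(9.81×0.0168) = 6.18.
By Bélanger, y₂/y₁ = ½[√(1 + 8Fr₁²) − 1] = ½[√306.8 − 1] = 8.26.
y₂ = 8.26 × 0.0168 = 0.139 m.

y₂ = 0.139 m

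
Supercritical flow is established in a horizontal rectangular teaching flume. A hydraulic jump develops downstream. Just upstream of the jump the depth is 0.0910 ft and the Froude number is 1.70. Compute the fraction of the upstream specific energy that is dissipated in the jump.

Fr₁ = 1.70 (given).
From the momentum equation for a rectangular channel, y₂/y₁ = ½[√(1 + 8Fr₁²) − 1] = ½[√24.12 − 1] = 1.96.
y₂ = 1.96 × 0.0910 = 0.178 ft.
E₁ = y₁(1 + Fr₁²/2) = 0.0910×(1 + 1.70²/2) = 0.222 ft. ΔE = (y₂ − y₁)³/(4y₁y₂) = 0.0102 ft. ΔE/E₁ = 0.0102/0.222 = 0.0456.

ΔE/E₁ = 0.0456 (4.56%)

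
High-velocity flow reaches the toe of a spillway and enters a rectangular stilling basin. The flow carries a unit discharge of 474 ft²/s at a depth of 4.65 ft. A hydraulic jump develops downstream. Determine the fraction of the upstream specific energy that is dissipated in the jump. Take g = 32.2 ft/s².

ΔE/E₁ = 0.676 (67.6%)

V₁ = q/y₁ = 474/4.65 = 102 ft/s. Fr₁ = V₁/√(g·y₁) = 102/√(32.2×4.65) = 8.33.
Sequent-depth ratio: y₂/y₁ = ½[√(1 + 8Fr₁²) − 1] = ½[√556.2 − 1] = 11.3.
y₂ = 11.3 × 4.65 = 52.5 ft.
E₁ = y₁ + V₁²/2g = 166 ft. ΔE = (y₂ − y₁)³/(4y₁y₂) = 112 ft. ΔE/E₁ = 112/166 = 0.676.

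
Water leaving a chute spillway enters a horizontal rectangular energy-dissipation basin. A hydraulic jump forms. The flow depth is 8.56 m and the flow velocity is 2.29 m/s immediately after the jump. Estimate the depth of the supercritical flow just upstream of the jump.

y₁ = 0.961 m

Fr₂ = V₂/√(g·y₂) = 2.29/√(9.81×8.56) = 0.250.
Since the conjugate-depth ratio holds either way, y₁/y₂ = ½[√(1 + 8Fr₂²) − 1] = ½[√1.500 − 1] = 0.112.
y₁ = 0.112 × 8.56 = 0.961 m.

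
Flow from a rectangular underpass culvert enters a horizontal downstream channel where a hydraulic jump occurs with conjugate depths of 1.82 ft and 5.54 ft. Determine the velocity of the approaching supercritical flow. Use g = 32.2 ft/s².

For a rectangular channel the momentum equation gives q² = ½·g·y₁·y₂·(y₁ + y₂) = ½×32.2×1.82×5.54×7.36 = 1195.
q = √1195 = 34.6 ft²/s.
V₁ = q/y₁ = 34.6/1.82 = 19.0 ft/s.

V₁ = 19.0 ft/s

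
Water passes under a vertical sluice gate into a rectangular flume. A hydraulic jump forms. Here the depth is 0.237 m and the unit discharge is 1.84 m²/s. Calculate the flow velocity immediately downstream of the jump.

V₁ = q/y₁ = 1.84/0.237 = 7.76 m/s. Fr₁ = V₁/√(g·y₁) = 7.76/√(9.81×0.237) = 5.09.
From the momentum equation for a rectangular channel, y₂/y₁ = ½[√(1 + 8Fr₁²) − 1] = ½[√208.4 − 1] = 6.72.
y₂ = 6.72 × 0.237 = 1.59 m.
V₂ = q/y₂ = 1.84/1.59 = 1.16 m/s.

V₂ = 1.16 m/s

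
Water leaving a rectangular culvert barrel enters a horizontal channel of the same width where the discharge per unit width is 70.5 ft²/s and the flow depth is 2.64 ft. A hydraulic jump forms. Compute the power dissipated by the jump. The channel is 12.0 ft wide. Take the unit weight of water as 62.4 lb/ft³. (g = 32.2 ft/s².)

V₁ = q/y₁ = 70.5/2.64 = 26.7 ft/s. Fr₁ = V₁/√(g·y₁) = 26.7/√(32.2×2.64) = 2.90.
Conjugate-depth relation: y₂/y₁ = ½[√(1 + 8Fr₁²) − 1] = ½[√68.11 − 1] = 3.63.
y₂ = 3.63 × 2.64 = 9.57 ft.
V₂ = q/y₂ = 70.5/9.57 = 7.36 ft/s. E₁ = y₁ + V₁²/2g = 13.7 ft; E₂ = y₂ + V₂²/2g = 10.4 ft. ΔE = E₁ − E₂ = 3.30 ft.
Q = q·b = 70.5 × 12.0 = 846 cfs. P = γ·Q·ΔE/550 = 62.4 × 846 × 3.30 / 550 = 317 hp.

P = 317 hp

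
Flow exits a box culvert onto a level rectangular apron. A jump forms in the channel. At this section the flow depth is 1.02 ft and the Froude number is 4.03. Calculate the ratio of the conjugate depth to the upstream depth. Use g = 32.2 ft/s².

y₂/y₁ = 5.22

Fr₁ = 4.03 (given).
Bélanger equation: y₂/y₁ = ½[√(1 + 8Fr₁²) − 1] = ½[√130.9 − 1] = 5.22.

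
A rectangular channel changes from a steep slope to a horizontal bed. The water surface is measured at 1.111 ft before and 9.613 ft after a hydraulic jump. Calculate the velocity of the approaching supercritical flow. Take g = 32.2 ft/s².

V₁ = 38.65 ft/s

For a rectangular channel the momentum equation gives q² = ½·g·y₁·y₂·(y₁ + y₂) = ½×32.2×1.111×9.613×10.72 = 1844.
q = √1844 = 42.94 ft²/s.
V₁ = q/y₁ = 42.94/1.111 = 38.65 ft/s.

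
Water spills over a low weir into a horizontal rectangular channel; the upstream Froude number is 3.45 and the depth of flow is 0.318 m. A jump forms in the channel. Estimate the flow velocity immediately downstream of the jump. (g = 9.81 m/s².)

Fr₁ = 3.45 (given).
Bélanger equation: y₂/y₁ = ½[√(1 + 8Fr₁²) − 1] = ½[√96.22 − 1] = 4.40.
y₂ = 4.40 × 0.318 = 1.40 m.
V₁ = Fr₁·√(g·y₁) = 3.45×√(9.81×0.318) = 6.09 m/s; q = V₁·y₁ = 1.94 m²/s.
V₂ = q/y₂ = 1.94/1.40 = 1.38 m/s.

V₂ = 1.38 m/s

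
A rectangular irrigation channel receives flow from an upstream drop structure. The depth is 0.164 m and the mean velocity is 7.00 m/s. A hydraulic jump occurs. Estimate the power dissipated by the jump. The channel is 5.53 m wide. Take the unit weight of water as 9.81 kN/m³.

P = 88.1 kW

Fr₁ = V₁/√(g·y₁) = 7.00/√(9.81×0.164) = 5.52.
Bélanger equation: y₂/y₁ = ½[√(1 + 8Fr₁²) − 1] = ½[√244.7 − 1] = 7.32.
y₂ = 7.32 × 0.164 = 1.20 m.
q = V₁·y₁ = 7.00 × 0.164 = 1.15 m²/s. V₂ = q/y₂ = 1.15/1.20 = 0.956 m/s. E₁ = y₁ + V₁²/2g = 2.66 m; E₂ = y₂ + V₂²/2g = 1.25 m. ΔE = E₁ − E₂ = 1.41 m.
Q = q·b = 1.15 × 5.53 = 6.35 m³/s. P = γ·Q·ΔE = 9.81 × 6.35 × 1.41 = 88.1 kW.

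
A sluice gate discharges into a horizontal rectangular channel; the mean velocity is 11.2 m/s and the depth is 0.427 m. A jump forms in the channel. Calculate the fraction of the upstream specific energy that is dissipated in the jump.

ΔE/E₁ = 0.528 (52.8%)

Fr₁ = V₁/√(g·y₁) = 11.2/√(9.81×0.427) = 5.47.
From the momentum equation for a rectangular channel, y₂/y₁ = ½[√(1 + 8Fr₁²) − 1] = ½[√240.6 − 1] = 7.26.
y₂ = 7.26 × 0.427 = 3.10 m.
E₁ = y₁ + V₁²/2g = 6.82 m. ΔE = (y₂ − y₁)³/(4y₁y₂) = 3.60 m. ΔE/E₁ = 3.60/6.82 = 0.528.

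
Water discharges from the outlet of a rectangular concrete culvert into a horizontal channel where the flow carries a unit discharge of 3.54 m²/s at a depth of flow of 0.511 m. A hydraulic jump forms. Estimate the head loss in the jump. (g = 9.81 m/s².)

ΔE = 0.802 m

V₁ = q/y₁ = 3.54/0.511 = 6.93 m/s. Fr₁ = V₁/√(g·y₁) = 6.93/√(9.81×0.511) = 3.09.
Bélanger equation: y₂/y₁ = ½[√(1 + 8Fr₁²) − 1] = ½[√77.59 − 1] = 3.90.
y₂ = 3.90 × 0.511 = 2.00 m.
V₂ = q/y₂ = 3.54/2.00 = 1.77 m/s. E₁ = y₁ + V₁²/2g = 2.96 m; E₂ = y₂ + V₂²/2g = 2.16 m. ΔE = E₁ − E₂ = 0.802 m.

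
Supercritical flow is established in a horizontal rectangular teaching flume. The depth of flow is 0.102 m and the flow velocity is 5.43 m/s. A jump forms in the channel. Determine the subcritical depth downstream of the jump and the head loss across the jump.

Fr₁ = V₁/√(g·y₁) = 5.43/√(9.81×0.102) = 5.43.
Bélanger equation: y₂/y₁ = ½[√(1 + 8Fr₁²) − 1] = ½[√236.7 − 1] = 7.19.
y₂ = 7.19 × 0.102 = 0.734 m.
Head loss: ΔE = (y₂ − y₁)³/(4y₁y₂) = (0.734 − 0.102)³/(4×0.102×0.734) = 0.252/0.299 = 0.842 m.

y₂ = 0.734 m; ΔE = 0.842 m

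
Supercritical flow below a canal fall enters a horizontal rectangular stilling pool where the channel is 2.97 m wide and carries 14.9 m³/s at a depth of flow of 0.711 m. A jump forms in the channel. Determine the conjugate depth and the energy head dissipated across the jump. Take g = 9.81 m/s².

q = Q/b = 14.9/2.97 = 5.02 m²/s; V₁ = q/y₁ = 7.06 m/s. Fr₁ = V₁/√(g·y₁) = 2.67.
Sequent-depth ratio: y₂/y₁ = ½[√(1 + 8Fr₁²) − 1] = ½[√58.10 − 1] = 3.31.
y₂ = 3.31 × 0.711 = 2.35 m.
Head loss: ΔE = (y₂ − y₁)³/(4y₁y₂) = (2.35 − 0.711)³/(4×0.711×2.35) = 4.44/6.70 = 0.663 m.

y₂ = 2.35 m; ΔE = 0.663 m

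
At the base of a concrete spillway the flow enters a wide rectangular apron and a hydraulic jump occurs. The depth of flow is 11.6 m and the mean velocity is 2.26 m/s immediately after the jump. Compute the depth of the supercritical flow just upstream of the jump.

Fr₂ = V₂/√(g·y₂) = 2.26/√(9.81×11.6) = 0.212.
Applying the sequent-depth relation in reverse, y₁/y₂ = ½[√(1 + 8Fr₂²) − 1] = ½[√1.359 − 1] = 0.0829.
y₁ = 0.0829 × 11.6 = 0.962 m.

y₁ = 0.962 m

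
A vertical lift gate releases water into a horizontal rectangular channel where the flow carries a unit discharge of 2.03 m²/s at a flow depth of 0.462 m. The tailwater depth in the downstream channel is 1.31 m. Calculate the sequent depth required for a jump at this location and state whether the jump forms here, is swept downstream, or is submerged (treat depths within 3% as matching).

y₂ = 1.14 m; the jump is submerged

V₁ = q/y₁ = 2.03/0.462 = 4.39 m/s. Fr₁ = V₁/√(g·y₁) = 4.39/√(9.81×0.462) = 2.06.
By Bélanger, y₂/y₁ = ½[√(1 + 8Fr₁²) − 1] = ½[√35.08 − 1] = 2.46.
y₂ = 2.46 × 0.462 = 1.14 m.
Tailwater y_tw = 1.31 m: y_tw > y₂, so the jump is submerged.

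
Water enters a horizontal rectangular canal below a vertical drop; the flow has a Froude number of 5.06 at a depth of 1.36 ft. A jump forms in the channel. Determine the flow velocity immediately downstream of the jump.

V₂ = 5.02 ft/s

Fr₁ = 5.06 (given).
Bélanger equation: y₂/y₁ = ½[√(1 + 8Fr₁²) − 1] = ½[√205.8 − 1] = 6.67.
y₂ = 6.67 × 1.36 = 9.08 ft.
V₁ = Fr₁·√(g·y₁) = 5.06×√(32.2×1.36) = 33.5 ft/s; q = V₁·y₁ = 45.5 ft²/s.
V₂ = q/y₂ = 45.5/9.08 = 5.02 ft/s.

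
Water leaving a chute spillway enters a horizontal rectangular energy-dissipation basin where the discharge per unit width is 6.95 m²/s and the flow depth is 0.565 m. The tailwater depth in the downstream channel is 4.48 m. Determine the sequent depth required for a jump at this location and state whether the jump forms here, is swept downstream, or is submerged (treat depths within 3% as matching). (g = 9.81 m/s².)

y₂ = 3.90 m; the jump is submerged

V₁ = q/y₁ = 6.95/0.565 = 12.3 m/s. Fr₁ = V₁/√(g·y₁) = 12.3/√(9.81×0.565) = 5.22.
By Bélanger, y₂/y₁ = ½[√(1 + 8Fr₁²) − 1] = ½[√219.4 − 1] = 6.91.
y₂ = 6.91 × 0.565 = 3.90 m.
Tailwater y_tw = 4.48 m: y_tw > y₂, so the jump is submerged.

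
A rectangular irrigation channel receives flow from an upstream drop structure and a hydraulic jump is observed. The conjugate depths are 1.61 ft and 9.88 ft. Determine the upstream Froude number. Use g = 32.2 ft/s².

Fr₁ = 4.68

For a rectangular channel the momentum equation gives q² = ½·g·y₁·y₂·(y₁ + y₂) = ½×32.2×1.61×9.88×11.5 = 2943.
q = √2943 = 54.2 ft²/s.
V₁ = q/y₁ = 33.7 ft/s; Fr₁ = V₁/√(g·y₁) = 4.68.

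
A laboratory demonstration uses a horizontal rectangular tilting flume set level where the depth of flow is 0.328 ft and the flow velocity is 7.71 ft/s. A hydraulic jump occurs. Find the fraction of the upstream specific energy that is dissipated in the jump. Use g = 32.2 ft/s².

Fr₁ = V₁/√(g·y₁) = 7.71/√(32.2×0.328) = 2.37.
Conjugate-depth relation: y₂/y₁ = ½[√(1 + 8Fr₁²) − 1] = ½[√46.03 − 1] = 2.89.
y₂ = 2.89 × 0.328 = 0.949 ft.
E₁ = y₁ + V₁²/2g = 1.25 ft. ΔE = (y₂ − y₁)³/(4y₁y₂) = 0.192 ft. ΔE/E₁ = 0.192/1.25 = 0.154.

ΔE/E₁ = 0.154 (15.4%)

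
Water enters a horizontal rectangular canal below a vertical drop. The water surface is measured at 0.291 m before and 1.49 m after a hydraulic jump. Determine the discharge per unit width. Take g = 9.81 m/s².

q = 1.95 m²/s

For a rectangular channel the momentum equation gives q² = ½·g·y₁·y₂·(y₁ + y₂) = ½×9.81×0.291×1.49×1.78 = 3.79.
q = √3.79 = 1.95 m²/s.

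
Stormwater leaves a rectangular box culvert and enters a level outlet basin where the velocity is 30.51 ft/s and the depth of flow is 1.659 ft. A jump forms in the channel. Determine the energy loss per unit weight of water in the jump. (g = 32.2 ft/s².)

ΔE = 6.623 ft

Fr₁ = V₁/√(g·y₁) = 30.51/√(32.2×1.659) = 4.174.
From the momentum equation for a rectangular channel, y₂/y₁ = ½[√(1 + 8Fr₁²) − 1] = ½[√140.40 − 1] = 5.425.
y₂ = 5.425 × 1.659 = 8.999 ft.
Head loss: ΔE = (y₂ − y₁)³/(4y₁y₂) = (8.999 − 1.659)³/(4×1.659×8.999) = 395.5/59.72 = 6.623 ft.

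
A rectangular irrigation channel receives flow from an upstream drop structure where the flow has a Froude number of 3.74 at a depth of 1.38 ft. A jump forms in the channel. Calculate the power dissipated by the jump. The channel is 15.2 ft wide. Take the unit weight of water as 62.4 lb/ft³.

Fr₁ = 3.74 (given).
Bélanger equation: y₂/y₁ = ½[√(1 + 8Fr₁²) − 1] = ½[√112.9 − 1] = 4.81.
y₂ = 4.81 × 1.38 = 6.64 ft.
Head loss: ΔE = (y₂ − y₁)³/(4y₁y₂) = (6.64 − 1.38)³/(4×1.38×6.64) = 146/36.7 = 3.97 ft.
V₁ = Fr₁·√(g·y₁) = 3.74×√(32.2×1.38) = 24.9 ft/s; q = V₁·y₁ = 34.4 ft²/s. Q = q·b = 34.4 × 15.2 = 523 cfs. P = γ·Q·ΔE/550 = 62.4 × 523 × 3.97 / 550 = 236 hp.

P = 236 hp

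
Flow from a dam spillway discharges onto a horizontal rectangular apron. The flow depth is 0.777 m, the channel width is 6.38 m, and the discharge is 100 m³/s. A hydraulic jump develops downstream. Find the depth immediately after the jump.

y₂ = 7.65 m

q = Q/b = 100/6.38 = 15.7 m²/s; V₁ = q/y₁ = 20.2 m/s. Fr₁ = V₁/√(g·y₁) = 7.31.
Bélanger equation: y₂/y₁ = ½[√(1 + 8Fr₁²) − 1] = ½[√428.1 − 1] = 9.85.
y₂ = 9.85 × 0.777 = 7.65 m.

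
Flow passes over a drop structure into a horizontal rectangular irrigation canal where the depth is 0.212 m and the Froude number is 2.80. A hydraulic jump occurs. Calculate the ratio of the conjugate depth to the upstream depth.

Fr₁ = 2.80 (given).
By Bélanger, y₂/y₁ = ½[√(1 + 8Fr₁²) − 1] = ½[√63.72 − 1] = 3.49.

y₂/y₁ = 3.49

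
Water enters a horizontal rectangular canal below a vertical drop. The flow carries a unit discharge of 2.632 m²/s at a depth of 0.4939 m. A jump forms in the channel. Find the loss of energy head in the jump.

ΔE = 0.3141 m

V₁ = q/y₁ = 2.632/0.4939 = 5.329 m/s. Fr₁ = V₁/√(g·y₁) = 5.329/√(9.81×0.4939) = 2.421.
From the momentum equation for a rectangular channel, y₂/y₁ = ½[√(1 + 8Fr₁²) − 1] = ½[√47.890 − 1] = 2.960.
y₂ = 2.960 × 0.4939 = 1.462 m.
Head loss: ΔE = (y₂ − y₁)³/(4y₁y₂) = (1.462 − 0.4939)³/(4×0.4939×1.462) = 0.9073/2.888 = 0.3141 m.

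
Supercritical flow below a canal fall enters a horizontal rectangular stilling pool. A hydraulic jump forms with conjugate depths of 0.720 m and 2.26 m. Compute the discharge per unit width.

For a rectangular channel the momentum equation gives q² = ½·g·y₁·y₂·(y₁ + y₂) = ½×9.81×0.720×2.26×2.98 = 23.8.
q = √23.8 = 4.88 m²/s.

q = 4.88 m²/s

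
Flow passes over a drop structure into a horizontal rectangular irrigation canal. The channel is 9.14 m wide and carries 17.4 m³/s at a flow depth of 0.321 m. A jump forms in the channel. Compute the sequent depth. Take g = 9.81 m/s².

q = Q/b = 17.4/9.14 = 1.90 m²/s; V₁ = q/y₁ = 5.93 m/s. Fr₁ = V₁/√(g·y₁) = 3.34.
Bélanger equation: y₂/y₁ = ½[√(1 + 8Fr₁²) − 1] = ½[√90.35 − 1] = 4.25.
y₂ = 4.25 × 0.321 = 1.37 m.

y₂ = 1.37 m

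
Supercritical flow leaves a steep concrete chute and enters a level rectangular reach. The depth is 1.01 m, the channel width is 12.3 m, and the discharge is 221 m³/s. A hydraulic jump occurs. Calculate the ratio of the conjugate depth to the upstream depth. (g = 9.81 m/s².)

y₂/y₁ = 7.51

q = Q/b = 221/12.3 = 18.0 m²/s; V₁ = q/y₁ = 17.8 m/s. Fr₁ = V₁/√(g·y₁) = 5.65.
Sequent-depth ratio: y₂/y₁ = ½[√(1 + 8Fr₁²) − 1] = ½[√256.5 − 1] = 7.51.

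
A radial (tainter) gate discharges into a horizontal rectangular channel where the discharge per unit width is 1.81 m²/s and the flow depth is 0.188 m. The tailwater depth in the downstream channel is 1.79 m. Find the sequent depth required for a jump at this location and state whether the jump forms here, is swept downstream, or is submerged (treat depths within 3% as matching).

y₂ = 1.79 m; the jump forms here

V₁ = q/y₁ = 1.81/0.188 = 9.63 m/s. Fr₁ = V₁/√(g·y₁) = 9.63/√(9.81×0.188) = 7.09.
By Bélanger, y₂/y₁ = ½[√(1 + 8Fr₁²) − 1] = ½[√403.1 − 1] = 9.54.
y₂ = 9.54 × 0.188 = 1.79 m.
Tailwater y_tw = 1.79 m: y_tw ≈ y₂, so the jump forms here.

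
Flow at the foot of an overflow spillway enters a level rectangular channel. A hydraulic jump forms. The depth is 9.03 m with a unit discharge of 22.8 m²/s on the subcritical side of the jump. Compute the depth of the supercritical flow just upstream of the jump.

y₁ = 1.15 m

V₂ = q/y₂ = 22.8/9.03 = 2.52 m/s; Fr₂ = V₂/√(g·y₂) = 0.268.
From the momentum equation (using Fr₂), y₁/y₂ = ½[√(1 + 8Fr₂²) − 1] = ½[√1.576 − 1] = 0.128.
y₁ = 0.128 × 9.03 = 1.15 m.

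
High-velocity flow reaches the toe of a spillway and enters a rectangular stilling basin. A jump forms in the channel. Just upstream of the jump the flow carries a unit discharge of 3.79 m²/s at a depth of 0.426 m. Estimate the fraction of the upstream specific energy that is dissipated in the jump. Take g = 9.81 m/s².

V₁ = q/y₁ = 3.79/0.426 = 8.90 m/s. Fr₁ = V₁/√(g·y₁) = 8.90/√(9.81×0.426) = 4.35.
By Bélanger, y₂/y₁ = ½[√(1 + 8Fr₁²) − 1] = ½[√152.5 − 1] = 5.67.
y₂ = 5.67 × 0.426 = 2.42 m.
E₁ = y₁ + V₁²/2g = 4.46 m. ΔE = (y₂ − y₁)³/(4y₁y₂) = 1.92 m. ΔE/E₁ = 1.92/4.46 = 0.430.

ΔE/E₁ = 0.430 (43.0%)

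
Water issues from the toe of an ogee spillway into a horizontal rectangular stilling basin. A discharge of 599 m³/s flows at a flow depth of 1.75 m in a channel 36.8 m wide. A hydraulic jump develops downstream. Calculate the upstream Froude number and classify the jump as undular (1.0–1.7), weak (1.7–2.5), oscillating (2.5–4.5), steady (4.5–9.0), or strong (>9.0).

Fr₁ = 2.24; weak jump

q = Q/b = 599/36.8 = 16.3 m²/s; V₁ = q/y₁ = 9.30 m/s. Fr₁ = V₁/√(g·y₁) = 2.24.
Fr₁ = 2.24 lies in the weak range.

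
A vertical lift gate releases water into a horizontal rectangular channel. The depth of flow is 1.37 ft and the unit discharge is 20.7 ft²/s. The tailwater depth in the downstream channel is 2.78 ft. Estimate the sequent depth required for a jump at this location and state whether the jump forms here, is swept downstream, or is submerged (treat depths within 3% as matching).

y₂ = 3.78 ft; the jump is swept downstream

V₁ = q/y₁ = 20.7/1.37 = 15.1 ft/s. Fr₁ = V₁/√(g·y₁) = 15.1/√(32.2×1.37) = 2.27.
By Bélanger, y₂/y₁ = ½[√(1 + 8Fr₁²) − 1] = ½[√42.40 − 1] = 2.76.
y₂ = 2.76 × 1.37 = 3.78 ft.
Tailwater y_tw = 2.78 ft: y_tw < y₂, so the jump is swept downstream.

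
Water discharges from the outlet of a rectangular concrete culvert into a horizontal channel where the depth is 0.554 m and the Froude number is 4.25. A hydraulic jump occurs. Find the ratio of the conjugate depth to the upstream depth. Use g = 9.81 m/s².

Fr₁ = 4.25 (given).
Conjugate-depth relation: y₂/y₁ = ½[√(1 + 8Fr₁²) − 1] = ½[√145.5 − 1] = 5.53.

y₂/y₁ = 5.53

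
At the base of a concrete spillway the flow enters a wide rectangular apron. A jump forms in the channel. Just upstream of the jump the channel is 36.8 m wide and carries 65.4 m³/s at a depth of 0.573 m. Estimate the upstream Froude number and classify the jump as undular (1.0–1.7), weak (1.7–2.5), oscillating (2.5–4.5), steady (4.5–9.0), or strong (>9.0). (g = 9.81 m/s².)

Fr₁ = 1.31; undular jump

q = Q/b = 65.4/36.8 = 1.78 m²/s; V₁ = q/y₁ = 3.10 m/s. Fr₁ = V₁/√(g·y₁) = 1.31.
Fr₁ = 1.31 lies in the undular range.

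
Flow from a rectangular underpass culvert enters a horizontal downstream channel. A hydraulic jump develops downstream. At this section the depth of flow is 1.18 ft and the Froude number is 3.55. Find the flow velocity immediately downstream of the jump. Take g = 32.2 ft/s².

Fr₁ = 3.55 (given).
By Bélanger, y₂/y₁ = ½[√(1 + 8Fr₁²) − 1] = ½[√101.8 − 1] = 4.55.
y₂ = 4.55 × 1.18 = 5.36 ft.
V₁ = Fr₁·√(g·y₁) = 3.55×√(32.2×1.18) = 21.9 ft/s; q = V₁·y₁ = 25.8 ft²/s.
V₂ = q/y₂ = 25.8/5.36 = 4.81 ft/s.

V₂ = 4.81 ft/s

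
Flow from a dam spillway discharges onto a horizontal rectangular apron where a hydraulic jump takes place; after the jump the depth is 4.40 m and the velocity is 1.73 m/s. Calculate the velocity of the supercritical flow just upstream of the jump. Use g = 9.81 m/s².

Fr₂ = V₂/√(g·y₂) = 1.73/√(9.81×4.40) = 0.263.
The Bélanger relation is symmetric: y₁/y₂ = ½[√(1 + 8Fr₂²) − 1] = ½[√1.555 − 1] = 0.123.
y₁ = 0.123 × 4.40 = 0.543 m.
V₁ = q/y₁ = 7.61/0.543 = 14.0 m/s.

V₁ = 14.0 m/s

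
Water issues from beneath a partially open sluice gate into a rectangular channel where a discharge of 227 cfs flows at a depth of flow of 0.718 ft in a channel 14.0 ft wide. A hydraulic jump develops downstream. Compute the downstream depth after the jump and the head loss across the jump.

y₂ = 4.42 ft; ΔE = 4.00 ft

q = Q/b = 227/14.0 = 16.2 ft²/s; V₁ = q/y₁ = 22.6 ft/s. Fr₁ = V₁/√(g·y₁) = 4.70.
Conjugate-depth relation: y₂/y₁ = ½[√(1 + 8Fr₁²) − 1] = ½[√177.5 − 1] = 6.16.
y₂ = 6.16 × 0.718 = 4.42 ft.
Head loss: ΔE = (y₂ − y₁)³/(4y₁y₂) = (4.42 − 0.718)³/(4×0.718×4.42) = 50.9/12.7 = 4.00 ft.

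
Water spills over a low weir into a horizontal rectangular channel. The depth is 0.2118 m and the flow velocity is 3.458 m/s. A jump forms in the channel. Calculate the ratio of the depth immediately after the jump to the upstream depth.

y₂/y₁ = 2.929

Fr₁ = V₁/√(g·y₁) = 3.458/√(9.81×0.2118) = 2.399.
Sequent-depth ratio: y₂/y₁ = ½[√(1 + 8Fr₁²) − 1] = ½[√47.041 − 1] = 2.929.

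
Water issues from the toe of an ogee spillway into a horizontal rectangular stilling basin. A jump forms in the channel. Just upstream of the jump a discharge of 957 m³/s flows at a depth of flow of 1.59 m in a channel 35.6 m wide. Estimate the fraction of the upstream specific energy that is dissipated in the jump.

ΔE/E₁ = 0.422 (42.2%)

q = Q/b = 957/35.6 = 26.9 m²/s; V₁ = q/y₁ = 16.9 m/s. Fr₁ = V₁/√(g·y₁) = 4.28.
From the momentum equation for a rectangular channel, y₂/y₁ = ½[√(1 + 8Fr₁²) − 1] = ½[√147.6 − 1] = 5.57.
y₂ = 5.57 × 1.59 = 8.86 m.
E₁ = y₁ + V₁²/2g = 16.2 m. ΔE = (y₂ − y₁)³/(4y₁y₂) = 6.83 m. ΔE/E₁ = 6.83/16.2 = 0.422.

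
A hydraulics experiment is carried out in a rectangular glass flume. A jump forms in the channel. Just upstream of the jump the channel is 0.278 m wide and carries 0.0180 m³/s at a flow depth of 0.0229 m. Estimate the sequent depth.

q = Q/b = 0.0180/0.278 = 0.0647 m²/s; V₁ = q/y₁ = 2.83 m/s. Fr₁ = V₁/√(g·y₁) = 5.97.
Sequent-depth ratio: y₂/y₁ = ½[√(1 + 8Fr₁²) − 1] = ½[√285.7 − 1] = 7.95.
y₂ = 7.95 × 0.0229 = 0.182 m.

y₂ = 0.182 m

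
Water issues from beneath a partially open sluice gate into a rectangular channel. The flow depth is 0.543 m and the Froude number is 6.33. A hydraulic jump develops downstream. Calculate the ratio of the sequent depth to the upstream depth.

Fr₁ = 6.33 (given).
Sequent-depth ratio: y₂/y₁ = ½[√(1 + 8Fr₁²) − 1] = ½[√321.6 − 1] = 8.47.

y₂/y₁ = 8.47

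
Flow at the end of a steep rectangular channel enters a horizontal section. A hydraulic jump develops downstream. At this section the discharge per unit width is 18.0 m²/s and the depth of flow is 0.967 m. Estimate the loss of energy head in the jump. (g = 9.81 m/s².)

ΔE = 10.6 m

V₁ = q/y₁ = 18.0/0.967 = 18.6 m/s. Fr₁ = V₁/√(g·y₁) = 18.6/√(9.81×0.967) = 6.04.
By Bélanger, y₂/y₁ = ½[√(1 + 8Fr₁²) − 1] = ½[√293.2 − 1] = 8.06.
y₂ = 8.06 × 0.967 = 7.80 m.
V₂ = q/y₂ = 18.0/7.80 = 2.31 m/s. E₁ = y₁ + V₁²/2g = 18.6 m; E₂ = y₂ + V₂²/2g = 8.07 m. ΔE = E₁ − E₂ = 10.6 m.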